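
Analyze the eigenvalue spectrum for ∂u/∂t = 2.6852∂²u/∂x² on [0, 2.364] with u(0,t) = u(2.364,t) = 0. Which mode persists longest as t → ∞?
Eigenvalues: λₙ = 2.6852n²π²/2.364².
First three modes:
  n=1: λ₁ = 2.6852π²/2.364² ≈ 4.742
  n=2: λ₂ = 10.7408π²/2.364² ≈ 18.969 (4× faster decay)
  n=3: λ₃ = 24.1668π²/2.364² ≈ 42.68 (9× faster decay)
As t → ∞, higher modes decay exponentially faster. The n=1 mode dominates: u ~ c₁ sin(πx/2.364) e^{-λ₁t}.
Decay rate: λ₁ = 2.6852π²/2.364² ≈ 4.742.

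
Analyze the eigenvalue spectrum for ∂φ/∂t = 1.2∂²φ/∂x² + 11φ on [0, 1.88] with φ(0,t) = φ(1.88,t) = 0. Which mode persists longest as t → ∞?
Eigenvalues: λₙ = 1.2n²π²/1.88² - 11.
First three modes:
  n=1: λ₁ = 1.2π²/1.88² - 11 ≈ -7.649
  n=2: λ₂ = 4.8π²/1.88² - 11 ≈ 2.404
  n=3: λ₃ = 10.8π²/1.88² - 11 ≈ 19.158
Since 1.2π²/1.88² ≈ 3.351 < 11, λ₁ < 0.
The n=1 mode grows fastest (−λₙ is largest for n=1) → dominates.
Asymptotic: φ ~ c₁ sin(πx/1.88) e^{7.649t} (exponential growth at rate −λ₁ ≈ 7.649).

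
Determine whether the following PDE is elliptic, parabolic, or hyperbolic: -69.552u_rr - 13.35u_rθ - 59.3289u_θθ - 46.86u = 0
Coefficients: A = -69.552, B = -13.35, C = -59.3289. B² - 4AC = -16327.5521112, which is negative, so the equation is elliptic.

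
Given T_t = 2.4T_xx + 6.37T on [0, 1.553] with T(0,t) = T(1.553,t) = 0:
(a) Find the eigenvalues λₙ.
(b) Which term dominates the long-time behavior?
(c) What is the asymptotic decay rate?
Eigenvalues: λₙ = 2.4n²π²/1.553² - 6.37.
First three modes:
  n=1: λ₁ = 2.4π²/1.553² - 6.37 ≈ 3.451
  n=2: λ₂ = 9.6π²/1.553² - 6.37 ≈ 32.915
  n=3: λ₃ = 21.6π²/1.553² - 6.37 ≈ 82.022
Since 2.4π²/1.553² ≈ 9.821 > 6.37, all λₙ > 0.
The n=1 mode decays slowest → dominates as t → ∞.
Asymptotic: T ~ c₁ sin(πx/1.553) e^{-λ₁t} with decay rate λ₁ ≈ 3.451.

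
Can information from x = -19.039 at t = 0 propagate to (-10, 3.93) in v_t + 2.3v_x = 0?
Yes. The characteristic through (-10, 3.93) passes through x = -19.039.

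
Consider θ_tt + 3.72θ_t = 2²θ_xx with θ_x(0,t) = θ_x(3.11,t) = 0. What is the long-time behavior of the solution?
As t → ∞, θ → constant (steady state). Damping (γ=3.72) dissipates the nonconstant modes; with Neumann BCs the spatial average obeys M''+γM'=0 and tends to a finite limit.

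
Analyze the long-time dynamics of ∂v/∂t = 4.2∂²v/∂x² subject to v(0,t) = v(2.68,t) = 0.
Long-time behavior: v → 0. Heat diffuses out through both boundaries.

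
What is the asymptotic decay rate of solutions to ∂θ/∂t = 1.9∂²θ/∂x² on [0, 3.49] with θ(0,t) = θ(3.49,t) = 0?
Eigenvalues: λₙ = 1.9n²π²/3.49².
First three modes:
  n=1: λ₁ = 1.9π²/3.49² ≈ 1.54
  n=2: λ₂ = 7.6π²/3.49² ≈ 6.158 (4× faster decay)
  n=3: λ₃ = 17.1π²/3.49² ≈ 13.856 (9× faster decay)
As t → ∞, higher modes decay exponentially faster. The n=1 mode dominates: θ ~ c₁ sin(πx/3.49) e^{-λ₁t}.
Decay rate: λ₁ = 1.9π²/3.49² ≈ 1.54.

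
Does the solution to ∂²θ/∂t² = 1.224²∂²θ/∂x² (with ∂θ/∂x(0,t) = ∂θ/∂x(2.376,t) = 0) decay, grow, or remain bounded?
θ oscillates about a mean that drifts linearly in t (generically unbounded; no decay). There is no damping, so the nonconstant modes persist as standing waves (energy conserved, no decay). But with Neumann conditions at both ends the constant mode has eigenvalue 0: the spatial mean M(t) of θ satisfies M'' = 0, so M(t) = M(0) + M'(0)·t. Unless the initial velocity has zero mean (∫θ_t(x,0)dx = 0), the solution grows linearly in t (unbounded, though not exponentially); if it does have zero mean, the solution stays bounded and simply oscillates.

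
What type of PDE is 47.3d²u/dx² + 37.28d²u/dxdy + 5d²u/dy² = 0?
With A = 47.3, B = 37.28, C = 5, the discriminant is 443.7984. This is a hyperbolic PDE.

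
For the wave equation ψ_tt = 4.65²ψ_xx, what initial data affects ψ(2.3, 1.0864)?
Domain of dependence: [-2.75176, 7.35176]. Signals travel at speed 4.65, so data within |x - 2.3| ≤ 4.65·1.0864 = 5.05176 can reach the point.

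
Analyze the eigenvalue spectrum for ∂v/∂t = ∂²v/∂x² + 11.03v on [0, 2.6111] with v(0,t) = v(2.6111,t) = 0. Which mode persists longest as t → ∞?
Eigenvalues: λₙ = n²π²/2.6111² - 11.03.
First three modes:
  n=1: λ₁ = π²/2.6111² - 11.03 ≈ -9.582
  n=2: λ₂ = 4π²/2.6111² - 11.03 ≈ -5.24
  n=3: λ₃ = 9π²/2.6111² - 11.03 ≈ 1.999
Since π²/2.6111² ≈ 1.448 < 11.03, λ₁ < 0.
The n=1 mode grows fastest (−λₙ is largest for n=1) → dominates.
Asymptotic: v ~ c₁ sin(πx/2.6111) e^{9.582t} (exponential growth at rate −λ₁ ≈ 9.582).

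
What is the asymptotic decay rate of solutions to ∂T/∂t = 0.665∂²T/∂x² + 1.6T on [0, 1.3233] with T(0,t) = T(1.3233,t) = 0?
Eigenvalues: λₙ = 0.665n²π²/1.3233² - 1.6.
First three modes:
  n=1: λ₁ = 0.665π²/1.3233² - 1.6 ≈ 2.148
  n=2: λ₂ = 2.66π²/1.3233² - 1.6 ≈ 13.392
  n=3: λ₃ = 5.985π²/1.3233² - 1.6 ≈ 32.132
Since 0.665π²/1.3233² ≈ 3.748 > 1.6, all λₙ > 0.
The n=1 mode decays slowest → dominates as t → ∞.
Asymptotic: T ~ c₁ sin(πx/1.3233) e^{-λ₁t} with decay rate λ₁ ≈ 2.148.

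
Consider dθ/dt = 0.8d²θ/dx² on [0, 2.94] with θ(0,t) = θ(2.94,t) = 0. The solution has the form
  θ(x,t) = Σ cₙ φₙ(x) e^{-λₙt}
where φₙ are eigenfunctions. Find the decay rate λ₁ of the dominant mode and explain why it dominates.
Eigenvalues: λₙ = 0.8n²π²/2.94².
First three modes:
  n=1: λ₁ = 0.8π²/2.94² ≈ 0.913
  n=2: λ₂ = 3.2π²/2.94² ≈ 3.654 (4× faster decay)
  n=3: λ₃ = 7.2π²/2.94² ≈ 8.221 (9× faster decay)
As t → ∞, higher modes decay exponentially faster. The n=1 mode dominates: θ ~ c₁ sin(πx/2.94) e^{-λ₁t}.
Decay rate: λ₁ = 0.8π²/2.94² ≈ 0.913.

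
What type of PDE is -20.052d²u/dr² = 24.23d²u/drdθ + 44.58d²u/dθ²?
Rewriting in standard form: -20.052d²u/dr² - 24.23d²u/drdθ - 44.58d²u/dθ² = 0. With A = -20.052, B = -24.23, C = -44.58, the discriminant is -2988.57974. This is an elliptic PDE.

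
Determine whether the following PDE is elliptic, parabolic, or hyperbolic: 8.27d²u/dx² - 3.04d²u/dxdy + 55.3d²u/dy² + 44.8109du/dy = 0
Coefficients: A = 8.27, B = -3.04, C = 55.3. B² - 4AC = -1820.0824, which is negative, so the equation is elliptic.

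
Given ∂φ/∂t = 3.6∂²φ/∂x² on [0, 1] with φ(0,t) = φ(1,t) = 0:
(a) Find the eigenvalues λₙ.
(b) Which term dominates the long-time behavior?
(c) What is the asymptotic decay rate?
Eigenvalues: λₙ = 3.6n²π².
First three modes:
  n=1: λ₁ = 3.6π² ≈ 35.531
  n=2: λ₂ = 14.4π² ≈ 142.122 (4× faster decay)
  n=3: λ₃ = 32.4π² ≈ 319.775 (9× faster decay)
As t → ∞, higher modes decay exponentially faster. The n=1 mode dominates: φ ~ c₁ sin(πx) e^{-λ₁t}.
Decay rate: λ₁ = 3.6π² ≈ 35.531.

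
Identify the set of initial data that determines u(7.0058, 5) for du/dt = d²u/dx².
The entire real line. The heat equation has infinite propagation speed: any initial disturbance instantly affects all points (though exponentially small far away).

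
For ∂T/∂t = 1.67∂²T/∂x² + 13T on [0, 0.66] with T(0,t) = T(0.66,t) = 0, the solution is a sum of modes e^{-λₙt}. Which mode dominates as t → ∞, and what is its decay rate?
Eigenvalues: λₙ = 1.67n²π²/0.66² - 13.
First three modes:
  n=1: λ₁ = 1.67π²/0.66² - 13 ≈ 24.838
  n=2: λ₂ = 6.68π²/0.66² - 13 ≈ 138.352
  n=3: λ₃ = 15.03π²/0.66² - 13 ≈ 327.542
Since 1.67π²/0.66² ≈ 37.838 > 13, all λₙ > 0.
The n=1 mode decays slowest → dominates as t → ∞.
Asymptotic: T ~ c₁ sin(πx/0.66) e^{-λ₁t} with decay rate λ₁ ≈ 24.838.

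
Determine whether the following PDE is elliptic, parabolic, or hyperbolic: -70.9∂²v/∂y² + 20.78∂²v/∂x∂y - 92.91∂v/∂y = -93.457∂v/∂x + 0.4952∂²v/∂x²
Rewriting in standard form: -0.4952∂²v/∂x² + 20.78∂²v/∂x∂y - 70.9∂²v/∂y² + 93.457∂v/∂x - 92.91∂v/∂y = 0. Coefficients: A = -0.4952, B = 20.78, C = -70.9. B² - 4AC = 291.36968, which is positive, so the equation is hyperbolic.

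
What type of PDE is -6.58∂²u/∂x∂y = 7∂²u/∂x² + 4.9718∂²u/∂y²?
Rewriting in standard form: -7∂²u/∂x² - 6.58∂²u/∂x∂y - 4.9718∂²u/∂y² = 0. With A = -7, B = -6.58, C = -4.9718, the discriminant is -95.914. This is an elliptic PDE.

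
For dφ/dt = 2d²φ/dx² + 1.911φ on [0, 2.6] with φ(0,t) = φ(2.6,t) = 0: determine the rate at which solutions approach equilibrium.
Eigenvalues: λₙ = 2n²π²/2.6² - 1.911.
First three modes:
  n=1: λ₁ = 2π²/2.6² - 1.911 ≈ 1.009
  n=2: λ₂ = 8π²/2.6² - 1.911 ≈ 9.769
  n=3: λ₃ = 18π²/2.6² - 1.911 ≈ 24.369
Since 2π²/2.6² ≈ 2.92 > 1.911, all λₙ > 0.
The n=1 mode decays slowest → dominates as t → ∞.
Asymptotic: φ ~ c₁ sin(πx/2.6) e^{-λ₁t} with decay rate λ₁ ≈ 1.009.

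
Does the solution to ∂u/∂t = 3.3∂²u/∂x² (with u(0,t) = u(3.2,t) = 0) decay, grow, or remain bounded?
u → 0. Heat diffuses out through both boundaries.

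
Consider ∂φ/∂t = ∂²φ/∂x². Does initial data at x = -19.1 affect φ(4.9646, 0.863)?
Yes, for any finite x. The heat equation has infinite propagation speed, so all initial data affects all points at any t > 0.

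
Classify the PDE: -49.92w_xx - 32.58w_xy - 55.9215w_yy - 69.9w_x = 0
A = -49.92, B = -32.58, C = -55.9215. Discriminant B² - 4AC = -10104.94872. Since -10104.94872 < 0, elliptic.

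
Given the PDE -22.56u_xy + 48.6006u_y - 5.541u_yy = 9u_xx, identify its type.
Rewriting in standard form: -9u_xx - 22.56u_xy - 5.541u_yy + 48.6006u_y = 0. The second-order coefficients are A = -9, B = -22.56, C = -5.541. Since B² - 4AC = 309.4776 > 0, this is a hyperbolic PDE.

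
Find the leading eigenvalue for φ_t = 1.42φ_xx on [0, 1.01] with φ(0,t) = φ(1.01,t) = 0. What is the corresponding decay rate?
Eigenvalues: λₙ = 1.42n²π²/1.01².
First three modes:
  n=1: λ₁ = 1.42π²/1.01² ≈ 13.739
  n=2: λ₂ = 5.68π²/1.01² ≈ 54.955 (4× faster decay)
  n=3: λ₃ = 12.78π²/1.01² ≈ 123.648 (9× faster decay)
As t → ∞, higher modes decay exponentially faster. The n=1 mode dominates: φ ~ c₁ sin(πx/1.01) e^{-λ₁t}.
Decay rate: λ₁ = 1.42π²/1.01² ≈ 13.739.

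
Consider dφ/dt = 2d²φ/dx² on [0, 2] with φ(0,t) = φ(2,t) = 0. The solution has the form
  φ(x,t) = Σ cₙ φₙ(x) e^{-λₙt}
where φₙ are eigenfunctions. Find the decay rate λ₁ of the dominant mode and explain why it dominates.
Eigenvalues: λₙ = 2n²π²/2².
First three modes:
  n=1: λ₁ = 2π²/2² ≈ 4.935
  n=2: λ₂ = 8π²/2² ≈ 19.739 (4× faster decay)
  n=3: λ₃ = 18π²/2² ≈ 44.413 (9× faster decay)
As t → ∞, higher modes decay exponentially faster. The n=1 mode dominates: φ ~ c₁ sin(πx/2) e^{-λ₁t}.
Decay rate: λ₁ = 2π²/2² ≈ 4.935.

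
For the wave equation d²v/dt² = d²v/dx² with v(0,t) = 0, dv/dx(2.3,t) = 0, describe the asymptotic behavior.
v oscillates (no decay). Energy is conserved; the solution oscillates indefinitely as standing waves.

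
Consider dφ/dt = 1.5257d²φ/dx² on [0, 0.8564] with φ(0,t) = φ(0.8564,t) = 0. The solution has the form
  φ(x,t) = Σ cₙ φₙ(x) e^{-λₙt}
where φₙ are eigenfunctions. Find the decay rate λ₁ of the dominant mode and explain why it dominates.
Eigenvalues: λₙ = 1.5257n²π²/0.8564².
First three modes:
  n=1: λ₁ = 1.5257π²/0.8564² ≈ 20.531
  n=2: λ₂ = 6.1028π²/0.8564² ≈ 82.125 (4× faster decay)
  n=3: λ₃ = 13.7313π²/0.8564² ≈ 184.781 (9× faster decay)
As t → ∞, higher modes decay exponentially faster. The n=1 mode dominates: φ ~ c₁ sin(πx/0.8564) e^{-λ₁t}.
Decay rate: λ₁ = 1.5257π²/0.8564² ≈ 20.531.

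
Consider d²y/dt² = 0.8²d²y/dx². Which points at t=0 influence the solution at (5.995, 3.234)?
Domain of dependence: [3.4078, 8.5822]. Signals travel at speed 0.8, so data within |x - 5.995| ≤ 0.8·3.234 = 2.5872 can reach the point.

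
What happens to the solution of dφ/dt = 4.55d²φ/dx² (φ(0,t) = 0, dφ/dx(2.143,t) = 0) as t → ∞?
φ → 0. Heat escapes through the Dirichlet boundary.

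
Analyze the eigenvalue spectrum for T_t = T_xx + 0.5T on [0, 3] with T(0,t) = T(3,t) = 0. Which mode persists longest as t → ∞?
Eigenvalues: λₙ = n²π²/3² - 0.5.
First three modes:
  n=1: λ₁ = π²/3² - 0.5 ≈ 0.597
  n=2: λ₂ = 4π²/3² - 0.5 ≈ 3.886
  n=3: λ₃ = 9π²/3² - 0.5 ≈ 9.37
Since π²/3² ≈ 1.097 > 0.5, all λₙ > 0.
The n=1 mode decays slowest → dominates as t → ∞.
Asymptotic: T ~ c₁ sin(πx/3) e^{-λ₁t} with decay rate λ₁ ≈ 0.597.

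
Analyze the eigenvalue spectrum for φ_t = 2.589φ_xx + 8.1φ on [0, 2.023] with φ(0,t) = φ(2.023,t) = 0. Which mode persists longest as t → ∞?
Eigenvalues: λₙ = 2.589n²π²/2.023² - 8.1.
First three modes:
  n=1: λ₁ = 2.589π²/2.023² - 8.1 ≈ -1.856
  n=2: λ₂ = 10.356π²/2.023² - 8.1 ≈ 16.875
  n=3: λ₃ = 23.301π²/2.023² - 8.1 ≈ 48.093
Since 2.589π²/2.023² ≈ 6.244 < 8.1, λ₁ < 0.
The n=1 mode grows fastest (−λₙ is largest for n=1) → dominates.
Asymptotic: φ ~ c₁ sin(πx/2.023) e^{1.856t} (exponential growth at rate −λ₁ ≈ 1.856).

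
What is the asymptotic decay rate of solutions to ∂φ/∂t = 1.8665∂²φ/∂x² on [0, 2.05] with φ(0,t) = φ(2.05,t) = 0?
Eigenvalues: λₙ = 1.8665n²π²/2.05².
First three modes:
  n=1: λ₁ = 1.8665π²/2.05² ≈ 4.383
  n=2: λ₂ = 7.466π²/2.05² ≈ 17.534 (4× faster decay)
  n=3: λ₃ = 16.7985π²/2.05² ≈ 39.451 (9× faster decay)
As t → ∞, higher modes decay exponentially faster. The n=1 mode dominates: φ ~ c₁ sin(πx/2.05) e^{-λ₁t}.
Decay rate: λ₁ = 1.8665π²/2.05² ≈ 4.383.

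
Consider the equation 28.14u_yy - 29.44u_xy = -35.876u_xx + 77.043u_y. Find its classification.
Rewriting in standard form: 35.876u_xx - 29.44u_xy + 28.14u_yy - 77.043u_y = 0. Elliptic. (A = 35.876, B = -29.44, C = 28.14 gives B² - 4AC = -3171.48896.)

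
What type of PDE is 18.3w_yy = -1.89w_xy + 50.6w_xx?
Rewriting in standard form: -50.6w_xx + 1.89w_xy + 18.3w_yy = 0. With A = -50.6, B = 1.89, C = 18.3, the discriminant is 3707.4921. This is a hyperbolic PDE.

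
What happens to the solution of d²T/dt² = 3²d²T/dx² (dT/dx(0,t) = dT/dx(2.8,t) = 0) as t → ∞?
T oscillates about a mean that drifts linearly in t (generically unbounded; no decay). There is no damping, so the nonconstant modes persist as standing waves (energy conserved, no decay). But with Neumann conditions at both ends the constant mode has eigenvalue 0: the spatial mean M(t) of T satisfies M'' = 0, so M(t) = M(0) + M'(0)·t. Unless the initial velocity has zero mean (∫T_t(x,0)dx = 0), the solution grows linearly in t (unbounded, though not exponentially); if it does have zero mean, the solution stays bounded and simply oscillates.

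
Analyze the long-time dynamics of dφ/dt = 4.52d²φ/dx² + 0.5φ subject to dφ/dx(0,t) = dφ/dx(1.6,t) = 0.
Long-time behavior: φ grows unboundedly. With Neumann BCs the constant mode has diffusion eigenvalue 0, so any r > 0 makes it grow like e^(0.5t); solution grows exponentially.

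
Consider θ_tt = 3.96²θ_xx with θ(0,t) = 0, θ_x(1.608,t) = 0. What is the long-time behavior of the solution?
As t → ∞, θ oscillates (no decay). Energy is conserved; the solution oscillates indefinitely as standing waves.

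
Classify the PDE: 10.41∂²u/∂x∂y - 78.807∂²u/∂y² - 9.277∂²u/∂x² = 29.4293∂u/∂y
Rewriting in standard form: -9.277∂²u/∂x² + 10.41∂²u/∂x∂y - 78.807∂²u/∂y² - 29.4293∂u/∂y = 0. A = -9.277, B = 10.41, C = -78.807. Discriminant B² - 4AC = -2816.002056. Since -2816.002056 < 0, elliptic.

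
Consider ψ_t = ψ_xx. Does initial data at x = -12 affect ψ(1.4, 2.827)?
Yes, for any finite x. The heat equation has infinite propagation speed, so all initial data affects all points at any t > 0.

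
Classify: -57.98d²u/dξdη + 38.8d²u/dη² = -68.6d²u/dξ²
Rewriting in standard form: 68.6d²u/dξ² - 57.98d²u/dξdη + 38.8d²u/dη² = 0. Elliptic (discriminant = -7285.0396).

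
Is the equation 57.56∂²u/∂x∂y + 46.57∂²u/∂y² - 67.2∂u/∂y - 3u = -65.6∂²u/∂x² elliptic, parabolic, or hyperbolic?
Rewriting in standard form: 65.6∂²u/∂x² + 57.56∂²u/∂x∂y + 46.57∂²u/∂y² - 67.2∂u/∂y - 3u = 0. Computing B² - 4AC with A = 65.6, B = 57.56, C = 46.57: discriminant = -8906.8144 (negative). Answer: elliptic.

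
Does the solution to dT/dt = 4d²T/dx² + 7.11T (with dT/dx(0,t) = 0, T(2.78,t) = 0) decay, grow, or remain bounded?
T grows unboundedly. Reaction dominates diffusion (r=7.11 > κπ²/(4L²)≈1.28); solution grows exponentially.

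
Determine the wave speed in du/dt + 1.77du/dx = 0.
Speed = 1.77. Information travels along x - 1.77t = const (rightward).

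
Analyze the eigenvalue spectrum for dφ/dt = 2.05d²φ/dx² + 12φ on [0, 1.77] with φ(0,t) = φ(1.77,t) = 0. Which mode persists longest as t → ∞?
Eigenvalues: λₙ = 2.05n²π²/1.77² - 12.
First three modes:
  n=1: λ₁ = 2.05π²/1.77² - 12 ≈ -5.542
  n=2: λ₂ = 8.2π²/1.77² - 12 ≈ 13.833
  n=3: λ₃ = 18.45π²/1.77² - 12 ≈ 46.123
Since 2.05π²/1.77² ≈ 6.458 < 12, λ₁ < 0.
The n=1 mode grows fastest (−λₙ is largest for n=1) → dominates.
Asymptotic: φ ~ c₁ sin(πx/1.77) e^{5.542t} (exponential growth at rate −λ₁ ≈ 5.542).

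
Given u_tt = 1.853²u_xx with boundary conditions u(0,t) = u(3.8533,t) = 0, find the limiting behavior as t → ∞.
u oscillates (no decay). Energy is conserved; the solution oscillates indefinitely as standing waves.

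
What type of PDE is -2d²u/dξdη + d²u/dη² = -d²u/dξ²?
Rewriting in standard form: d²u/dξ² - 2d²u/dξdη + d²u/dη² = 0. With A = 1, B = -2, C = 1, the discriminant is 0. This is a parabolic PDE.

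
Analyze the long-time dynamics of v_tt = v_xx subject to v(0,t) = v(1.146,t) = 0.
Long-time behavior: v oscillates (no decay). Energy is conserved; the solution oscillates indefinitely as standing waves.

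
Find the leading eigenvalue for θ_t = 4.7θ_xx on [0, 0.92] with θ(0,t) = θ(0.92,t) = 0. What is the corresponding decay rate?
Eigenvalues: λₙ = 4.7n²π²/0.92².
First three modes:
  n=1: λ₁ = 4.7π²/0.92² ≈ 54.805
  n=2: λ₂ = 18.8π²/0.92² ≈ 219.221 (4× faster decay)
  n=3: λ₃ = 42.3π²/0.92² ≈ 493.247 (9× faster decay)
As t → ∞, higher modes decay exponentially faster. The n=1 mode dominates: θ ~ c₁ sin(πx/0.92) e^{-λ₁t}.
Decay rate: λ₁ = 4.7π²/0.92² ≈ 54.805.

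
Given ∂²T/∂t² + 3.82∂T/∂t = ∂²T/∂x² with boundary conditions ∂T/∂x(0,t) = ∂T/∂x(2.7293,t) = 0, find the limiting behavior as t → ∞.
T → constant (steady state). Damping (γ=3.82) dissipates the nonconstant modes; with Neumann BCs the spatial average obeys M''+γM'=0 and tends to a finite limit.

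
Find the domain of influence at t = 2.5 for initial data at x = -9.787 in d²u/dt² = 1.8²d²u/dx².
Domain of influence: [-14.287, -5.287]. Data at x = -9.787 spreads outward at speed 1.8.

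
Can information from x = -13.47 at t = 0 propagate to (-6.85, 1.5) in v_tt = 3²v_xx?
No. The domain of dependence is [-11.35, -2.35], and -13.47 is outside this interval.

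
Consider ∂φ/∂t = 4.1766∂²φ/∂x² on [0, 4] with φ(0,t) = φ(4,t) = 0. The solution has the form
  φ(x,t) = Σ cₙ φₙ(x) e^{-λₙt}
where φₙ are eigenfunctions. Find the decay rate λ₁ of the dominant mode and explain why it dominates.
Eigenvalues: λₙ = 4.1766n²π²/4².
First three modes:
  n=1: λ₁ = 4.1766π²/4² ≈ 2.576
  n=2: λ₂ = 16.7064π²/4² ≈ 10.305 (4× faster decay)
  n=3: λ₃ = 37.5894π²/4² ≈ 23.187 (9× faster decay)
As t → ∞, higher modes decay exponentially faster. The n=1 mode dominates: φ ~ c₁ sin(πx/4) e^{-λ₁t}.
Decay rate: λ₁ = 4.1766π²/4² ≈ 2.576.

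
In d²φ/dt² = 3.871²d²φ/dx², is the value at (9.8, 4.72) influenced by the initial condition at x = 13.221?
Yes. The domain of dependence is [-8.47112, 28.07112], and 13.221 ∈ [-8.47112, 28.07112].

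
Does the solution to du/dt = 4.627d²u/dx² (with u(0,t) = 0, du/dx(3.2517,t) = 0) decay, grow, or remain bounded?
u → 0. Heat escapes through the Dirichlet boundary.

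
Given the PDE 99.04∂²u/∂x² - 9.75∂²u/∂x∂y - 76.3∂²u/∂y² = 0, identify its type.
The second-order coefficients are A = 99.04, B = -9.75, C = -76.3. Since B² - 4AC = 30322.0705 > 0, this is a hyperbolic PDE.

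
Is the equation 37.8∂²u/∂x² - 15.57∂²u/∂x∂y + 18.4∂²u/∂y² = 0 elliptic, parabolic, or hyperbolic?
Computing B² - 4AC with A = 37.8, B = -15.57, C = 18.4: discriminant = -2539.6551 (negative). Answer: elliptic.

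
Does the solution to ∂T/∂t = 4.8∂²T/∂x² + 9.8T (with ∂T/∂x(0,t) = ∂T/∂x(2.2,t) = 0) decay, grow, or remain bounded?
T grows unboundedly. With Neumann BCs the constant mode has diffusion eigenvalue 0, so any r > 0 makes it grow like e^(9.8t); solution grows exponentially.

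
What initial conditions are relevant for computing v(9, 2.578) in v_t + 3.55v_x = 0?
A single point: x = -0.1519. The characteristic through (9, 2.578) is x - 3.55t = const, so x = 9 - 3.55·2.578 = -0.1519.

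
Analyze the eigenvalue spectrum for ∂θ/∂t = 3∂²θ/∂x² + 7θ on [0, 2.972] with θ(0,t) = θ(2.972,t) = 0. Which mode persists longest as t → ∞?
Eigenvalues: λₙ = 3n²π²/2.972² - 7.
First three modes:
  n=1: λ₁ = 3π²/2.972² - 7 ≈ -3.648
  n=2: λ₂ = 12π²/2.972² - 7 ≈ 6.409
  n=3: λ₃ = 27π²/2.972² - 7 ≈ 23.169
Since 3π²/2.972² ≈ 3.352 < 7, λ₁ < 0.
The n=1 mode grows fastest (−λₙ is largest for n=1) → dominates.
Asymptotic: θ ~ c₁ sin(πx/2.972) e^{3.648t} (exponential growth at rate −λ₁ ≈ 3.648).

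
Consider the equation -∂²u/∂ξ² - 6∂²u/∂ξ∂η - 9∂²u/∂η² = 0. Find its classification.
Parabolic. (A = -1, B = -6, C = -9 gives B² - 4AC = 0.)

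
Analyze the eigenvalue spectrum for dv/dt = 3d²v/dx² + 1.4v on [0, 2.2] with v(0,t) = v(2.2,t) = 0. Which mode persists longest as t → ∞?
Eigenvalues: λₙ = 3n²π²/2.2² - 1.4.
First three modes:
  n=1: λ₁ = 3π²/2.2² - 1.4 ≈ 4.718
  n=2: λ₂ = 12π²/2.2² - 1.4 ≈ 23.07
  n=3: λ₃ = 27π²/2.2² - 1.4 ≈ 53.658
Since 3π²/2.2² ≈ 6.118 > 1.4, all λₙ > 0.
The n=1 mode decays slowest → dominates as t → ∞.
Asymptotic: v ~ c₁ sin(πx/2.2) e^{-λ₁t} with decay rate λ₁ ≈ 4.718.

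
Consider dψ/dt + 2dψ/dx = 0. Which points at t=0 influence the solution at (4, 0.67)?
A single point: x = 2.66. The characteristic through (4, 0.67) is x - 2t = const, so x = 4 - 2·0.67 = 2.66.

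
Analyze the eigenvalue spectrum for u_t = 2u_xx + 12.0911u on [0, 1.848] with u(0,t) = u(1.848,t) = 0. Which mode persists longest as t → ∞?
Eigenvalues: λₙ = 2n²π²/1.848² - 12.0911.
First three modes:
  n=1: λ₁ = 2π²/1.848² - 12.0911 ≈ -6.311
  n=2: λ₂ = 8π²/1.848² - 12.0911 ≈ 11.029
  n=3: λ₃ = 18π²/1.848² - 12.0911 ≈ 39.929
Since 2π²/1.848² ≈ 5.78 < 12.0911, λ₁ < 0.
The n=1 mode grows fastest (−λₙ is largest for n=1) → dominates.
Asymptotic: u ~ c₁ sin(πx/1.848) e^{6.311t} (exponential growth at rate −λ₁ ≈ 6.311).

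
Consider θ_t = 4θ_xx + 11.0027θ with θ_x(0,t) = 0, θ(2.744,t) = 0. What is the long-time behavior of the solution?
As t → ∞, θ grows unboundedly. Reaction dominates diffusion (r=11.0027 > κπ²/(4L²)≈1.31); solution grows exponentially.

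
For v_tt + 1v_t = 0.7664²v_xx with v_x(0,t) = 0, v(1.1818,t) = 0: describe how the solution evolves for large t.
v → 0. Damping (γ=1) dissipates energy; oscillations decay exponentially.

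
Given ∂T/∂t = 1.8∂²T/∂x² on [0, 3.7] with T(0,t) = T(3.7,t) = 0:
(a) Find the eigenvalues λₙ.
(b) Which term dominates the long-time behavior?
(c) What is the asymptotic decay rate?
Eigenvalues: λₙ = 1.8n²π²/3.7².
First three modes:
  n=1: λ₁ = 1.8π²/3.7² ≈ 1.298
  n=2: λ₂ = 7.2π²/3.7² ≈ 5.191 (4× faster decay)
  n=3: λ₃ = 16.2π²/3.7² ≈ 11.679 (9× faster decay)
As t → ∞, higher modes decay exponentially faster. The n=1 mode dominates: T ~ c₁ sin(πx/3.7) e^{-λ₁t}.
Decay rate: λ₁ = 1.8π²/3.7² ≈ 1.298.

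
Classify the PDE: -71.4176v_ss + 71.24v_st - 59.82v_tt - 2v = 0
A = -71.4176, B = 71.24, C = -59.82. Discriminant B² - 4AC = -12013.665728. Since -12013.665728 < 0, elliptic.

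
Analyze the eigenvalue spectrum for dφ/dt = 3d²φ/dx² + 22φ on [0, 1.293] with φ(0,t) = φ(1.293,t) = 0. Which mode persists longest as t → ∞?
Eigenvalues: λₙ = 3n²π²/1.293² - 22.
First three modes:
  n=1: λ₁ = 3π²/1.293² - 22 ≈ -4.29
  n=2: λ₂ = 12π²/1.293² - 22 ≈ 48.841
  n=3: λ₃ = 27π²/1.293² - 22 ≈ 137.392
Since 3π²/1.293² ≈ 17.71 < 22, λ₁ < 0.
The n=1 mode grows fastest (−λₙ is largest for n=1) → dominates.
Asymptotic: φ ~ c₁ sin(πx/1.293) e^{4.29t} (exponential growth at rate −λ₁ ≈ 4.29).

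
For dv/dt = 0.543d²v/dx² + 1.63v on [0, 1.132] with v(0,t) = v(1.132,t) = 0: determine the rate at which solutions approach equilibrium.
Eigenvalues: λₙ = 0.543n²π²/1.132² - 1.63.
First three modes:
  n=1: λ₁ = 0.543π²/1.132² - 1.63 ≈ 2.552
  n=2: λ₂ = 2.172π²/1.132² - 1.63 ≈ 15.099
  n=3: λ₃ = 4.887π²/1.132² - 1.63 ≈ 36.01
Since 0.543π²/1.132² ≈ 4.182 > 1.63, all λₙ > 0.
The n=1 mode decays slowest → dominates as t → ∞.
Asymptotic: v ~ c₁ sin(πx/1.132) e^{-λ₁t} with decay rate λ₁ ≈ 2.552.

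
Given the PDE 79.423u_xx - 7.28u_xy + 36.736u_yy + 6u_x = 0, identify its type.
The second-order coefficients are A = 79.423, B = -7.28, C = 36.736. Since B² - 4AC = -11617.734912 < 0, this is an elliptic PDE.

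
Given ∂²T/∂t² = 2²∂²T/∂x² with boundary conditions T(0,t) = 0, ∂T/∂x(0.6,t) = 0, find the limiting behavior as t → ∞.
T oscillates (no decay). Energy is conserved; the solution oscillates indefinitely as standing waves.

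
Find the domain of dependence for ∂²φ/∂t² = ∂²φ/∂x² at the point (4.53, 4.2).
Domain of dependence: [0.33, 8.73]. Signals travel at speed 1, so data within |x - 4.53| ≤ 1·4.2 = 4.2 can reach the point.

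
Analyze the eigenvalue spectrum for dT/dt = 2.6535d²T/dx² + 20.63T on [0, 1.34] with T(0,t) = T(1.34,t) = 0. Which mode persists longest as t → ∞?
Eigenvalues: λₙ = 2.6535n²π²/1.34² - 20.63.
First three modes:
  n=1: λ₁ = 2.6535π²/1.34² - 20.63 ≈ -6.045
  n=2: λ₂ = 10.614π²/1.34² - 20.63 ≈ 37.71
  n=3: λ₃ = 23.8815π²/1.34² - 20.63 ≈ 110.636
Since 2.6535π²/1.34² ≈ 14.585 < 20.63, λ₁ < 0.
The n=1 mode grows fastest (−λₙ is largest for n=1) → dominates.
Asymptotic: T ~ c₁ sin(πx/1.34) e^{6.045t} (exponential growth at rate −λ₁ ≈ 6.045).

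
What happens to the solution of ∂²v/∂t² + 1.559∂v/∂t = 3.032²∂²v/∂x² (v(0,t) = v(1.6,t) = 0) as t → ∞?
v → 0. Damping (γ=1.559) dissipates energy; oscillations decay exponentially.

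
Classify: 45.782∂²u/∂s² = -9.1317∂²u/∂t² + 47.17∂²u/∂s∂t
Rewriting in standard form: 45.782∂²u/∂s² - 47.17∂²u/∂s∂t + 9.1317∂²u/∂t² = 0. Hyperbolic (discriminant = 552.7389424).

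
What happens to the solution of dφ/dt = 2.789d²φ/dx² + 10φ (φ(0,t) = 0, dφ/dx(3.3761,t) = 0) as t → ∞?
φ grows unboundedly. Reaction dominates diffusion (r=10 > κπ²/(4L²)≈0.6); solution grows exponentially.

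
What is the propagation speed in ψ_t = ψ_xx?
Infinite. The heat equation is parabolic, not hyperbolic, so disturbances propagate instantly.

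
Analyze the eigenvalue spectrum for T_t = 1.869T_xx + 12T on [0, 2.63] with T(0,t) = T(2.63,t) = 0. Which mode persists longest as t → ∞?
Eigenvalues: λₙ = 1.869n²π²/2.63² - 12.
First three modes:
  n=1: λ₁ = 1.869π²/2.63² - 12 ≈ -9.333
  n=2: λ₂ = 7.476π²/2.63² - 12 ≈ -1.333
  n=3: λ₃ = 16.821π²/2.63² - 12 ≈ 12.002
Since 1.869π²/2.63² ≈ 2.667 < 12, λ₁ < 0.
The n=1 mode grows fastest (−λₙ is largest for n=1) → dominates.
Asymptotic: T ~ c₁ sin(πx/2.63) e^{9.333t} (exponential growth at rate −λ₁ ≈ 9.333).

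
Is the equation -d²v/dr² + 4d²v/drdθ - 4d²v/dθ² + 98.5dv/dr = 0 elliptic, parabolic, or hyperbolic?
Computing B² - 4AC with A = -1, B = 4, C = -4: discriminant = 0 (zero). Answer: parabolic.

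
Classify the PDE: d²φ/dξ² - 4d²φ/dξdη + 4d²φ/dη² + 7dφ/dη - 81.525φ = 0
A = 1, B = -4, C = 4. Discriminant B² - 4AC = 0. Since 0 = 0, parabolic.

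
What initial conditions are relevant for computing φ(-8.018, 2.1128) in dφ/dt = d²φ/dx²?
The entire real line. The heat equation has infinite propagation speed: any initial disturbance instantly affects all points (though exponentially small far away).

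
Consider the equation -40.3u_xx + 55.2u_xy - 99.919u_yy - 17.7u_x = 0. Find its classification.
Elliptic. (A = -40.3, B = 55.2, C = -99.919 gives B² - 4AC = -13059.9028.)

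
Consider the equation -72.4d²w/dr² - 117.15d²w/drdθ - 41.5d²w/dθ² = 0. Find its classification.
Hyperbolic. (A = -72.4, B = -117.15, C = -41.5 gives B² - 4AC = 1705.7225.)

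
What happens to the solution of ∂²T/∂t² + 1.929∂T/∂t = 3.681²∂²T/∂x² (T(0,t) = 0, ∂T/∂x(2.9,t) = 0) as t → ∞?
T → 0. Damping (γ=1.929) dissipates energy; oscillations decay exponentially.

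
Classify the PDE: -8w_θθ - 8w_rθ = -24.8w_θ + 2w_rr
Rewriting in standard form: -2w_rr - 8w_rθ - 8w_θθ + 24.8w_θ = 0. A = -2, B = -8, C = -8. Discriminant B² - 4AC = 0. Since 0 = 0, parabolic.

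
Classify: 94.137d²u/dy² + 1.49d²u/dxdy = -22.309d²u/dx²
Rewriting in standard form: 22.309d²u/dx² + 1.49d²u/dxdy + 94.137d²u/dy² = 0. Elliptic (discriminant = -8398.189232).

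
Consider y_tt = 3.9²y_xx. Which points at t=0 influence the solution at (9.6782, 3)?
Domain of dependence: [-2.0218, 21.3782]. Signals travel at speed 3.9, so data within |x - 9.6782| ≤ 3.9·3 = 11.7 can reach the point.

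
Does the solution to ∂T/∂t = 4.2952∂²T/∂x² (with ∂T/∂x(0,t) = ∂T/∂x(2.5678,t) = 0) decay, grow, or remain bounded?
T → constant (steady state). Heat is conserved (no flux at boundaries); solution approaches the spatial average.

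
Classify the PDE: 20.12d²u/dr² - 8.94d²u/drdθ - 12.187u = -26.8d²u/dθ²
Rewriting in standard form: 20.12d²u/dr² - 8.94d²u/drdθ + 26.8d²u/dθ² - 12.187u = 0. A = 20.12, B = -8.94, C = 26.8. Discriminant B² - 4AC = -2076.9404. Since -2076.9404 < 0, elliptic.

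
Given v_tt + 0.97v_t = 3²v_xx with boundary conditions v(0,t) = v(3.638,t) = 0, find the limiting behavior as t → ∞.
v → 0. Damping (γ=0.97) dissipates energy; oscillations decay exponentially.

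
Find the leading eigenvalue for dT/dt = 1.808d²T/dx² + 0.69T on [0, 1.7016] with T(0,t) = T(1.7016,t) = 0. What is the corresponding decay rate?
Eigenvalues: λₙ = 1.808n²π²/1.7016² - 0.69.
First three modes:
  n=1: λ₁ = 1.808π²/1.7016² - 0.69 ≈ 5.473
  n=2: λ₂ = 7.232π²/1.7016² - 0.69 ≈ 23.961
  n=3: λ₃ = 16.272π²/1.7016² - 0.69 ≈ 54.776
Since 1.808π²/1.7016² ≈ 6.163 > 0.69, all λₙ > 0.
The n=1 mode decays slowest → dominates as t → ∞.
Asymptotic: T ~ c₁ sin(πx/1.7016) e^{-λ₁t} with decay rate λ₁ ≈ 5.473.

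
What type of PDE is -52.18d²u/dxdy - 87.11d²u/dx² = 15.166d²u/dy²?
Rewriting in standard form: -87.11d²u/dx² - 52.18d²u/dxdy - 15.166d²u/dy² = 0. With A = -87.11, B = -52.18, C = -15.166, the discriminant is -2561.68864. This is an elliptic PDE.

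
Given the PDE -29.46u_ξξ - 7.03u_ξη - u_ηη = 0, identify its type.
The second-order coefficients are A = -29.46, B = -7.03, C = -1. Since B² - 4AC = -68.4191 < 0, this is an elliptic PDE.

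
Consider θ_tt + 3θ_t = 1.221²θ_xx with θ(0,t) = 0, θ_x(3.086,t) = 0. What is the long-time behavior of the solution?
As t → ∞, θ → 0. Damping (γ=3) dissipates energy; oscillations decay exponentially.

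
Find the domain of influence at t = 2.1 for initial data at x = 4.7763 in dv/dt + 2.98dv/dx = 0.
At x = 11.0343. The characteristic carries data from (4.7763, 0) to (11.0343, 2.1).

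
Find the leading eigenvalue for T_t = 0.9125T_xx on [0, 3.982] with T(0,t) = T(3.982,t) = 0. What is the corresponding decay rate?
Eigenvalues: λₙ = 0.9125n²π²/3.982².
First three modes:
  n=1: λ₁ = 0.9125π²/3.982² ≈ 0.568
  n=2: λ₂ = 3.65π²/3.982² ≈ 2.272 (4× faster decay)
  n=3: λ₃ = 8.2125π²/3.982² ≈ 5.112 (9× faster decay)
As t → ∞, higher modes decay exponentially faster. The n=1 mode dominates: T ~ c₁ sin(πx/3.982) e^{-λ₁t}.
Decay rate: λ₁ = 0.9125π²/3.982² ≈ 0.568.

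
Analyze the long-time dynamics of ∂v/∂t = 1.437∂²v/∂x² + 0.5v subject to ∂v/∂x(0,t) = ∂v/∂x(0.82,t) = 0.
Long-time behavior: v grows unboundedly. With Neumann BCs the constant mode has diffusion eigenvalue 0, so any r > 0 makes it grow like e^(0.5t); solution grows exponentially.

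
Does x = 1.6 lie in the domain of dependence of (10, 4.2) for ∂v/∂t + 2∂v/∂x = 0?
Yes. The characteristic through (10, 4.2) passes through x = 1.6.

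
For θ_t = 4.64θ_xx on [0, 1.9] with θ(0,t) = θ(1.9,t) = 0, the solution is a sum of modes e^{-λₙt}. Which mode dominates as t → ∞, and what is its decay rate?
Eigenvalues: λₙ = 4.64n²π²/1.9².
First three modes:
  n=1: λ₁ = 4.64π²/1.9² ≈ 12.686
  n=2: λ₂ = 18.56π²/1.9² ≈ 50.742 (4× faster decay)
  n=3: λ₃ = 41.76π²/1.9² ≈ 114.17 (9× faster decay)
As t → ∞, higher modes decay exponentially faster. The n=1 mode dominates: θ ~ c₁ sin(πx/1.9) e^{-λ₁t}.
Decay rate: λ₁ = 4.64π²/1.9² ≈ 12.686.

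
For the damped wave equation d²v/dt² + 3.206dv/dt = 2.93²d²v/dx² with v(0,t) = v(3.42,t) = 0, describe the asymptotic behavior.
v → 0. Damping (γ=3.206) dissipates energy; oscillations decay exponentially.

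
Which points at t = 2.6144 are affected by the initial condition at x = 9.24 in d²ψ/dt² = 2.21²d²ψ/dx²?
Domain of influence: [3.462176, 15.017824]. Data at x = 9.24 spreads outward at speed 2.21.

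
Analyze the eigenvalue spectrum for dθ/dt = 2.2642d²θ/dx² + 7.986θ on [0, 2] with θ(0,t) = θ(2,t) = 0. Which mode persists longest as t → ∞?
Eigenvalues: λₙ = 2.2642n²π²/2² - 7.986.
First three modes:
  n=1: λ₁ = 2.2642π²/2² - 7.986 ≈ -2.399
  n=2: λ₂ = 9.0568π²/2² - 7.986 ≈ 14.361
  n=3: λ₃ = 20.3778π²/2² - 7.986 ≈ 42.294
Since 2.2642π²/2² ≈ 5.587 < 7.986, λ₁ < 0.
The n=1 mode grows fastest (−λₙ is largest for n=1) → dominates.
Asymptotic: θ ~ c₁ sin(πx/2) e^{2.399t} (exponential growth at rate −λ₁ ≈ 2.399).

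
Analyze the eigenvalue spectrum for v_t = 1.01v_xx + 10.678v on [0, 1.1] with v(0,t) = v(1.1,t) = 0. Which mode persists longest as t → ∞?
Eigenvalues: λₙ = 1.01n²π²/1.1² - 10.678.
First three modes:
  n=1: λ₁ = 1.01π²/1.1² - 10.678 ≈ -2.44
  n=2: λ₂ = 4.04π²/1.1² - 10.678 ≈ 22.275
  n=3: λ₃ = 9.09π²/1.1² - 10.678 ≈ 63.466
Since 1.01π²/1.1² ≈ 8.238 < 10.678, λ₁ < 0.
The n=1 mode grows fastest (−λₙ is largest for n=1) → dominates.
Asymptotic: v ~ c₁ sin(πx/1.1) e^{2.44t} (exponential growth at rate −λ₁ ≈ 2.44).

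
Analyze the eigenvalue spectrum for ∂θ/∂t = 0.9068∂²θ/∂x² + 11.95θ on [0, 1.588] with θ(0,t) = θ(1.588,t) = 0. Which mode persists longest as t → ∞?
Eigenvalues: λₙ = 0.9068n²π²/1.588² - 11.95.
First three modes:
  n=1: λ₁ = 0.9068π²/1.588² - 11.95 ≈ -8.401
  n=2: λ₂ = 3.6272π²/1.588² - 11.95 ≈ 2.246
  n=3: λ₃ = 8.1612π²/1.588² - 11.95 ≈ 19.991
Since 0.9068π²/1.588² ≈ 3.549 < 11.95, λ₁ < 0.
The n=1 mode grows fastest (−λₙ is largest for n=1) → dominates.
Asymptotic: θ ~ c₁ sin(πx/1.588) e^{8.401t} (exponential growth at rate −λ₁ ≈ 8.401).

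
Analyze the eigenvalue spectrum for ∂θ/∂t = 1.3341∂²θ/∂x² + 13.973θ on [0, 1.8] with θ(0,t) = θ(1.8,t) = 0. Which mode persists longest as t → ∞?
Eigenvalues: λₙ = 1.3341n²π²/1.8² - 13.973.
First three modes:
  n=1: λ₁ = 1.3341π²/1.8² - 13.973 ≈ -9.909
  n=2: λ₂ = 5.3364π²/1.8² - 13.973 ≈ 2.283
  n=3: λ₃ = 12.0069π²/1.8² - 13.973 ≈ 22.602
Since 1.3341π²/1.8² ≈ 4.064 < 13.973, λ₁ < 0.
The n=1 mode grows fastest (−λₙ is largest for n=1) → dominates.
Asymptotic: θ ~ c₁ sin(πx/1.8) e^{9.909t} (exponential growth at rate −λ₁ ≈ 9.909).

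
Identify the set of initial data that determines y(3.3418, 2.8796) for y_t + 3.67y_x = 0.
A single point: x = -7.226332. The characteristic through (3.3418, 2.8796) is x - 3.67t = const, so x = 3.3418 - 3.67·2.8796 = -7.226332.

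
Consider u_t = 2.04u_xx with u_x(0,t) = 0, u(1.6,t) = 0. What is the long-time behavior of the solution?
As t → ∞, u → 0. Heat escapes through the Dirichlet boundary.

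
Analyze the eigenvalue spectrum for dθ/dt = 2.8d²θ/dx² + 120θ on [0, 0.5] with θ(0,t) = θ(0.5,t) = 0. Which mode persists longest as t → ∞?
Eigenvalues: λₙ = 2.8n²π²/0.5² - 120.
First three modes:
  n=1: λ₁ = 2.8π²/0.5² - 120 ≈ -9.46
  n=2: λ₂ = 11.2π²/0.5² - 120 ≈ 322.158
  n=3: λ₃ = 25.2π²/0.5² - 120 ≈ 874.856
Since 2.8π²/0.5² ≈ 110.54 < 120, λ₁ < 0.
The n=1 mode grows fastest (−λₙ is largest for n=1) → dominates.
Asymptotic: θ ~ c₁ sin(πx/0.5) e^{9.46t} (exponential growth at rate −λ₁ ≈ 9.46).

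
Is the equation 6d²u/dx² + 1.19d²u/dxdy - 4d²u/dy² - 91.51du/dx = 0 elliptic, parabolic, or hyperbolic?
Computing B² - 4AC with A = 6, B = 1.19, C = -4: discriminant = 97.4161 (positive). Answer: hyperbolic.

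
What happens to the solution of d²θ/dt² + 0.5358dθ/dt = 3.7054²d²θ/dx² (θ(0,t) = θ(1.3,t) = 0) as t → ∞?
θ → 0. Damping (γ=0.5358) dissipates energy; oscillations decay exponentially.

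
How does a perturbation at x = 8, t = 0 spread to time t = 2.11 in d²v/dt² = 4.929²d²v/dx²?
Domain of influence: [-2.40019, 18.40019]. Data at x = 8 spreads outward at speed 4.929.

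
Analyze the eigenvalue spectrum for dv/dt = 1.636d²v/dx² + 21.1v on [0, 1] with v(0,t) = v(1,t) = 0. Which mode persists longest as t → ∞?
Eigenvalues: λₙ = 1.636n²π²/1² - 21.1.
First three modes:
  n=1: λ₁ = 1.636π² - 21.1 ≈ -4.953
  n=2: λ₂ = 6.544π² - 21.1 ≈ 43.487
  n=3: λ₃ = 14.724π² - 21.1 ≈ 124.22
Since 1.636π² ≈ 16.147 < 21.1, λ₁ < 0.
The n=1 mode grows fastest (−λₙ is largest for n=1) → dominates.
Asymptotic: v ~ c₁ sin(πx/1) e^{4.953t} (exponential growth at rate −λ₁ ≈ 4.953).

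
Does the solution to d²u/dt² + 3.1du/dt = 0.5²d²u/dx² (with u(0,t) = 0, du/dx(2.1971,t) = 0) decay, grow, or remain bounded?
u → 0. Damping (γ=3.1) dissipates energy; oscillations decay exponentially.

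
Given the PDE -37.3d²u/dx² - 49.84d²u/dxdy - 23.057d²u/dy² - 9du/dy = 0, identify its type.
The second-order coefficients are A = -37.3, B = -49.84, C = -23.057. Since B² - 4AC = -956.0788 < 0, this is an elliptic PDE.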